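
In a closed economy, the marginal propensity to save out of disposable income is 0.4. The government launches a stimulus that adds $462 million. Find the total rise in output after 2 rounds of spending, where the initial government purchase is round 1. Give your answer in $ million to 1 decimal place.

MPC = 1 − MPS = 1 − 0.4 = 0.6.
Round 1 adds ΔG = $462 million; each later round is MPC = 0.6 times the previous.
After 2 rounds: 462 + 277.2 = ΔG·(1 − c^2)/(1 − c) = 462 × (1 − 0.36)/0.4 = $739.2 million.

$739.2 million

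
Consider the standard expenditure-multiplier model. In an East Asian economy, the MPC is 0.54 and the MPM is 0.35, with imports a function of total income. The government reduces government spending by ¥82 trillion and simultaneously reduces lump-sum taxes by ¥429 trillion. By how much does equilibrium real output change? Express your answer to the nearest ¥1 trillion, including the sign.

Expenditure multiplier = 1/(1 − c + m) = 1/(1 − 0.54 + 0.35) = 1/0.81 ≈ 1.235.
ΔG contributes k·ΔG = (−¥82 trillion) / 0.81 ≈ −¥101.2 trillion.
ΔT of −¥429 trillion changes first-round spending by −c·ΔT = +¥231.66 trillion, contributing k·(−c·ΔT) = (+¥231.66 trillion) / 0.81 = +¥286 trillion.
Net ΔY = k(ΔG − c·ΔT) = (+¥149.66 trillion) / 0.81 ≈ +¥185 trillion.

+¥185 trillion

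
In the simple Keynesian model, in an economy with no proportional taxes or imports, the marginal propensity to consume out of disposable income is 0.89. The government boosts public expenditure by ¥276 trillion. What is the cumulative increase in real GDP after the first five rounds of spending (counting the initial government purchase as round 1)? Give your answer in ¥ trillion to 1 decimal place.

Round 1 adds ΔG = ¥276 trillion; each later round is MPC = 0.89 times the previous.
After 5 rounds: 276 + 245.64 + 218.6196 + 194.571444 + 173.16858516 = ΔG·(1 − c^5)/(1 − c) = 276 × (1 − 0.5584059449)/0.11 ≈ ¥1,108 trillion.

¥1,108.0 trillion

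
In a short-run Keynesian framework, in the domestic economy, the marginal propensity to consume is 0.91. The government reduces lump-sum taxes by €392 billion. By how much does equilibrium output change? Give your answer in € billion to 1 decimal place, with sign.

A lump-sum tax change of −€392 billion shifts disposable income by +€392 billion; first-round consumption changes by −c × ΔT = −0.91 × (−€392 billion) = +€356.72 billion.
Expenditure multiplier = 1/(1 − MPC) = 1/(1 − 0.91) = 1/0.09 ≈ 11.111.
The tax multiplier is −c × k ≈ −10.111, so ΔY = k × (−c·ΔT) = (+€356.72 billion) / 0.09 ≈ +€3,963.6 billion.

+€3,963.6 billion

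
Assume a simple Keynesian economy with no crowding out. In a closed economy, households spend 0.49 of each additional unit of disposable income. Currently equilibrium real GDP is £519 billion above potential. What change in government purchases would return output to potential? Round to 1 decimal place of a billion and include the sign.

−£264.7 billion

Spending multiplier = 1/(1 − MPC) = 1/(1 − 0.49) = 1/0.51 ≈ 1.961.
Need ΔY = −£519 billion, so ΔG = ΔY/k = (−£519 billion) × 0.51 ≈ −£264.7 billion.
The government should cut government purchases by £264.7 billion.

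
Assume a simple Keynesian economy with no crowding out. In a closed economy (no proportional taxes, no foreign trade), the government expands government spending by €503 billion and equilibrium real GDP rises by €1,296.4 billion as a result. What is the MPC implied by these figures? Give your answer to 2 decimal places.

Implied spending multiplier k = ΔY/ΔG = 1,296.4/503 ≈ 2.5773.
Since k = 1/(1 − MPC), MPC = 1 − 1/k = 1 − ΔG/ΔY = 1 − 503/1,296.4 ≈ 0.61.

0.61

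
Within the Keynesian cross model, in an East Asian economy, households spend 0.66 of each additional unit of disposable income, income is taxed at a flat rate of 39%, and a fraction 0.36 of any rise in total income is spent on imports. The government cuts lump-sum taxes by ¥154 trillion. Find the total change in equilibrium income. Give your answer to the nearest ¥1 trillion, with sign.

A lump-sum tax change of −¥154 trillion shifts disposable income by +¥154 trillion; first-round consumption changes by −c × ΔT = −0.66 × (−¥154 trillion) = +¥101.64 trillion.
Expenditure multiplier = 1/(1 − c(1−t) + m) = 1/(1 − 0.66×0.61 + 0.36) = 1/0.9574 ≈ 1.044.
The tax multiplier is −c × k ≈ −0.689, so ΔY = k × (−c·ΔT) = (+¥101.64 trillion) / 0.9574 ≈ +¥106 trillion.

+¥106 trillion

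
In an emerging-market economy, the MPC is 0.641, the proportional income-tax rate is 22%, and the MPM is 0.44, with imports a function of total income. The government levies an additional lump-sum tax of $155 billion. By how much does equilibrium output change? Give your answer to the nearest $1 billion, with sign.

A lump-sum tax change of +$155 billion shifts disposable income by −$155 billion; first-round consumption changes by −c × ΔT = −0.641 × (+$155 billion) = −$99.355 billion.
Expenditure multiplier = 1/(1 − c(1−t) + m) = 1/(1 − 0.641×0.78 + 0.44) = 1/0.94002 ≈ 1.064.
The tax multiplier is −c × k ≈ −0.682, so ΔY = k × (−c·ΔT) = (−$99.355 billion) / 0.94002 ≈ −$106 billion.

−$106 billion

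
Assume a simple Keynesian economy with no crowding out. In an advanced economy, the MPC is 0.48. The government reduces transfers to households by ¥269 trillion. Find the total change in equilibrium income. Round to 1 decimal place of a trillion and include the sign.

−¥248.3 trillion

The transfer change shifts disposable income by −¥269 trillion, so first-round consumption changes by c·ΔTR = 0.48 × (−¥269 trillion) = −¥129.12 trillion.
Expenditure multiplier = 1/(1 − MPC) = 1/(1 − 0.48) = 1/0.52 ≈ 1.923.
The transfer multiplier is c × k ≈ 0.923, so ΔY = k × (c·ΔTR) = (−¥129.12 trillion) / 0.52 ≈ −¥248.3 trillion.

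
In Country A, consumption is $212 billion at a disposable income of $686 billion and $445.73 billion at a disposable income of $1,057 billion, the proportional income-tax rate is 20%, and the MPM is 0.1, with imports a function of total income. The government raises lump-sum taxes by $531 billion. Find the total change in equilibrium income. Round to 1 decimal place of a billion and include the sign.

MPC = ΔC/ΔYd = (445.73 − 212)/(1,057 − 686) = 233.73/371 = 0.63.
A lump-sum tax change of +$531 billion shifts disposable income by −$531 billion; first-round consumption changes by −c × ΔT = −0.63 × (+$531 billion) = −$334.53 billion.
Expenditure multiplier = 1/(1 − c(1−t) + m) = 1/(1 − 0.63×0.8 + 0.1) = 1/0.596 ≈ 1.678.
The tax multiplier is −c × k ≈ −1.057, so ΔY = k × (−c·ΔT) = (−$334.53 billion) / 0.596 ≈ −$561.3 billion.

−$561.3 billion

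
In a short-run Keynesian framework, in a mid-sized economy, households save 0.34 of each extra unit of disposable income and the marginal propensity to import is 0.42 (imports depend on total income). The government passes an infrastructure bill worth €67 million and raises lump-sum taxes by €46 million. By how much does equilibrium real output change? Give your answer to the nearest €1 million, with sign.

+€48 million

MPC = 1 − MPS = 1 − 0.34 = 0.66.
Expenditure multiplier = 1/(1 − c + m) = 1/(1 − 0.66 + 0.42) = 1/0.76 ≈ 1.316.
ΔG contributes k·ΔG = (+€67 million) / 0.76 ≈ +€88.2 million.
ΔT of +€46 million changes first-round spending by −c·ΔT = −€30.36 million, contributing k·(−c·ΔT) = (−€30.36 million) / 0.76 ≈ −€39.9 million.
Net ΔY = k(ΔG − c·ΔT) = (+€36.64 million) / 0.76 ≈ +€48 million.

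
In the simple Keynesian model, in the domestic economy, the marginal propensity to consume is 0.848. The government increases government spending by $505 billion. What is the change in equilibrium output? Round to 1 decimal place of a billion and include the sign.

+$3,322.4 billion

Government-spending multiplier = 1/(1 − MPC) = 1/(1 − 0.848) = 1/0.152 ≈ 6.579.
ΔY = k × ΔG = (+$505 billion) / 0.152 ≈ +$3,322.4 billion.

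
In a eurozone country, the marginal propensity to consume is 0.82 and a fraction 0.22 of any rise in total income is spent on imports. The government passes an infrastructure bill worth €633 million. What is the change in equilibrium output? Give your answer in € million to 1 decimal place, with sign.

+€1,582.5 million

Spending multiplier = 1/(1 − c + m) = 1/(1 − 0.82 + 0.22) = 1/0.4 = 2.5.
ΔY = k × ΔG = (+€633 million) / 0.4 = +€1,582.5 million.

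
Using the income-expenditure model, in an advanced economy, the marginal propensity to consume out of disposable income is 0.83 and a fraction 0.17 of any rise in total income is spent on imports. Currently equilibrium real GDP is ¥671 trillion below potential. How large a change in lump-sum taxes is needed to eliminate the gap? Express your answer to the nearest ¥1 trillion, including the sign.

−¥275 trillion

Spending multiplier = 1/(1 − c + m) = 1/(1 − 0.83 + 0.17) = 1/0.34 ≈ 2.941.
Tax multiplier = −c·k = −0.83/0.34 ≈ −2.441. Need ΔY = +¥671 trillion, so ΔT = ΔY/(−c·k) = −(+¥671 trillion) × 0.34 / 0.83 ≈ −¥275 trillion.
The government should cut lump-sum taxes by ¥275 trillion.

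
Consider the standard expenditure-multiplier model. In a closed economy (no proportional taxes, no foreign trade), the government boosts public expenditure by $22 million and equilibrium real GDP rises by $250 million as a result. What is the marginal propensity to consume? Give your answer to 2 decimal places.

Implied spending multiplier k = ΔY/ΔG = 250/22 ≈ 11.3636.
Since k = 1/(1 − MPC), MPC = 1 − 1/k = 1 − ΔG/ΔY = 1 − 22/250 ≈ 0.91.

0.91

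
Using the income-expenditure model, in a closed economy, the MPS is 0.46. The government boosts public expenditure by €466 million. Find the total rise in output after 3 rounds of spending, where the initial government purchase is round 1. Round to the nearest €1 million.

€854 million

MPC = 1 − MPS = 1 − 0.46 = 0.54.
Round 1 adds ΔG = €466 million; each later round is MPC = 0.54 times the previous.
After 3 rounds: 466 + 251.64 + 135.8856 = ΔG·(1 − c^3)/(1 − c) = 466 × (1 − 0.157464)/0.46 ≈ €854 million.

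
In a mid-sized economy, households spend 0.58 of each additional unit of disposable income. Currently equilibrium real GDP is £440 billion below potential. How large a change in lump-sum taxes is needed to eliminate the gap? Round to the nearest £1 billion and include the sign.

Spending multiplier = 1/(1 − MPC) = 1/(1 − 0.58) = 1/0.42 ≈ 2.381.
Tax multiplier = −c·k = −0.58/0.42 ≈ −1.381. Need ΔY = +£440 billion, so ΔT = ΔY/(−c·k) = −(+£440 billion) × 0.42 / 0.58 ≈ −£319 billion.
The government should cut lump-sum taxes by £319 billion.

−£319 billion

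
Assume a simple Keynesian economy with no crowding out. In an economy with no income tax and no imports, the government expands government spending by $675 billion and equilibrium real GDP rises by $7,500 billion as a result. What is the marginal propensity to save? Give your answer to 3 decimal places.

Implied spending multiplier k = ΔY/ΔG = 7,500/675 ≈ 11.1111.
Since k = 1/(1 − MPC), MPC = 1 − 1/k = 1 − ΔG/ΔY = 1 − 675/7,500 = 0.910.
MPS = 1 − MPC = 0.090.

0.090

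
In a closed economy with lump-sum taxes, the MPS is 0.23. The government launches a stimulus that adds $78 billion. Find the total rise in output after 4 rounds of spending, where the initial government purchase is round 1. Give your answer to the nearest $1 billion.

MPC = 1 − MPS = 1 − 0.23 = 0.77.
Round 1 adds ΔG = $78 billion; each later round is MPC = 0.77 times the previous.
After 4 rounds: 78 + 60.06 + 46.2462 + 35.609574 = ΔG·(1 − c^4)/(1 − c) = 78 × (1 − 0.35153041)/0.23 ≈ $220 billion.

$220 billion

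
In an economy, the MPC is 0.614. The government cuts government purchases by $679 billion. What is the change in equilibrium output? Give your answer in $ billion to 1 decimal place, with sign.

−$1,759.1 billion

Spending multiplier = 1/(1 − MPC) = 1/(1 − 0.614) = 1/0.386 ≈ 2.591.
ΔY = k × ΔG = (−$679 billion) / 0.386 ≈ −$1,759.1 billion.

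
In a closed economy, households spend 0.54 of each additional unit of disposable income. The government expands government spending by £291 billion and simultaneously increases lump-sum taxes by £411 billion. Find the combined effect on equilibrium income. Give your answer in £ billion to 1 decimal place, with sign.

Expenditure multiplier = 1/(1 − MPC) = 1/(1 − 0.54) = 1/0.46 ≈ 2.174.
ΔG contributes k·ΔG = (+£291 billion) / 0.46 ≈ +£632.6 billion.
ΔT of +£411 billion changes first-round spending by −c·ΔT = −£221.94 billion, contributing k·(−c·ΔT) = (−£221.94 billion) / 0.46 ≈ −£482.5 billion.
Net ΔY = k(ΔG − c·ΔT) = (+£69.06 billion) / 0.46 ≈ +£150.1 billion.

+£150.1 billion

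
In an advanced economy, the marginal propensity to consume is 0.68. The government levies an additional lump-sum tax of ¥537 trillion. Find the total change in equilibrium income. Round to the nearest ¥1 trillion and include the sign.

A lump-sum tax change of +¥537 trillion shifts disposable income by −¥537 trillion; first-round consumption changes by −c × ΔT = −0.68 × (+¥537 trillion) = −¥365.16 trillion.
Expenditure multiplier = 1/(1 − MPC) = 1/(1 − 0.68) = 1/0.32 = 3.125.
The tax multiplier is −c × k = −2.125, so ΔY = k × (−c·ΔT) = (−¥365.16 trillion) / 0.32 ≈ −¥1,141 trillion.

−¥1,141 trillion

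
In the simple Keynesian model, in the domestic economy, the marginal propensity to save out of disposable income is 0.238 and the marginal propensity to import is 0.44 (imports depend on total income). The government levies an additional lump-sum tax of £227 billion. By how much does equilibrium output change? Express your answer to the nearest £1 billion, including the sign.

MPC = 1 − MPS = 1 − 0.238 = 0.762.
A lump-sum tax change of +£227 billion shifts disposable income by −£227 billion; first-round consumption changes by −c × ΔT = −0.762 × (+£227 billion) = −£172.974 billion.
Expenditure multiplier = 1/(1 − c + m) = 1/(1 − 0.762 + 0.44) = 1/0.678 ≈ 1.475.
The tax multiplier is −c × k ≈ −1.124, so ΔY = k × (−c·ΔT) = (−£172.974 billion) / 0.678 ≈ −£255 billion.

−£255 billion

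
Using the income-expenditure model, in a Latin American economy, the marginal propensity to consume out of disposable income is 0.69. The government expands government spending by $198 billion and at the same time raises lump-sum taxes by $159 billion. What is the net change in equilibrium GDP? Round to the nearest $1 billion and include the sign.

+$285 billion

Expenditure multiplier = 1/(1 − MPC) = 1/(1 − 0.69) = 1/0.31 ≈ 3.226.
ΔG contributes k·ΔG = (+$198 billion) / 0.31 ≈ +$638.7 billion.
ΔT of +$159 billion changes first-round spending by −c·ΔT = −$109.71 billion, contributing k·(−c·ΔT) = (−$109.71 billion) / 0.31 ≈ −$353.9 billion.
Net ΔY = k(ΔG − c·ΔT) = (+$88.29 billion) / 0.31 ≈ +$285 billion.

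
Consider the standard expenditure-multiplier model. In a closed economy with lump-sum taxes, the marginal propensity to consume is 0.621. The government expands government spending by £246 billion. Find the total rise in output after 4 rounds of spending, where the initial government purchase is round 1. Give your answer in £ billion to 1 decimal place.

£552.5 billion

Round 1 adds ΔG = £246 billion; each later round is MPC = 0.621 times the previous.
After 4 rounds: 246 + 152.766 + 94.867686 + 58.912833006 = ΔG·(1 − c^4)/(1 − c) = 246 × (1 − 0.148718980881)/0.379 ≈ £552.5 billion.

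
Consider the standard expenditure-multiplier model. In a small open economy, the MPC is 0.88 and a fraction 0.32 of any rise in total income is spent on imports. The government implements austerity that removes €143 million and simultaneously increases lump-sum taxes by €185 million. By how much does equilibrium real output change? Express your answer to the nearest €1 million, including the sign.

−€695 million

Expenditure multiplier = 1/(1 − c + m) = 1/(1 − 0.88 + 0.32) = 1/0.44 ≈ 2.273.
ΔG contributes k·ΔG = (−€143 million) / 0.44 = −€325 million.
ΔT of +€185 million changes first-round spending by −c·ΔT = −€162.8 million, contributing k·(−c·ΔT) = (−€162.8 million) / 0.44 = −€370 million.
Net ΔY = k(ΔG − c·ΔT) = (−€305.8 million) / 0.44 = −€695 million.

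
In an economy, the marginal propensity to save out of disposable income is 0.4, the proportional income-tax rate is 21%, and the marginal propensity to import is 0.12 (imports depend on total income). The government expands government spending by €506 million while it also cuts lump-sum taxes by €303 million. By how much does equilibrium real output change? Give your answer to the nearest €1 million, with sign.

+€1,065 million

MPC = 1 − MPS = 1 − 0.4 = 0.6.
Expenditure multiplier = 1/(1 − c(1−t) + m) = 1/(1 − 0.6×0.79 + 0.12) = 1/0.646 ≈ 1.548.
ΔG contributes k·ΔG = (+€506 million) / 0.646 ≈ +€783.3 million.
ΔT of −€303 million changes first-round spending by −c·ΔT = +€181.8 million, contributing k·(−c·ΔT) = (+€181.8 million) / 0.646 ≈ +€281.4 million.
Net ΔY = k(ΔG − c·ΔT) = (+€687.8 million) / 0.646 ≈ +€1,065 million.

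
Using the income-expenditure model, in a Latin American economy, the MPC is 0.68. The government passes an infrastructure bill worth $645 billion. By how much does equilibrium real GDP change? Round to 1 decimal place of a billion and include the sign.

Spending multiplier = 1/(1 − MPC) = 1/(1 − 0.68) = 1/0.32 = 3.125.
ΔY = k × ΔG = (+$645 billion) / 0.32 ≈ +$2,015.6 billion.

+$2,015.6 billion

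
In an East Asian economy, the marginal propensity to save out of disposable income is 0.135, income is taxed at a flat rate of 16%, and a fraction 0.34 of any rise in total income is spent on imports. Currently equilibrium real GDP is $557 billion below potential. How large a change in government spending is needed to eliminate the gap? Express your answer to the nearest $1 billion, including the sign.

+$342 billion

MPC = 1 − MPS = 1 − 0.135 = 0.865.
Spending multiplier = 1/(1 − c(1−t) + m) = 1/(1 − 0.865×0.84 + 0.34) = 1/0.6134 ≈ 1.63.
Need ΔY = +$557 billion, so ΔG = ΔY/k = (+$557 billion) × 0.6134 ≈ +$342 billion.
The government should increase government spending by $342 billion.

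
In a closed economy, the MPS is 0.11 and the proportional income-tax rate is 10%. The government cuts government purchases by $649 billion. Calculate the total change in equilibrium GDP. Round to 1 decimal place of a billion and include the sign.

−$3,261.3 billion

MPC = 1 − MPS = 1 − 0.11 = 0.89.
Government-spending multiplier = 1/(1 − c(1−t)) = 1/(1 − 0.89×0.9) = 1/0.199 ≈ 5.025.
ΔY = k × ΔG = (−$649 billion) / 0.199 ≈ −$3,261.3 billion.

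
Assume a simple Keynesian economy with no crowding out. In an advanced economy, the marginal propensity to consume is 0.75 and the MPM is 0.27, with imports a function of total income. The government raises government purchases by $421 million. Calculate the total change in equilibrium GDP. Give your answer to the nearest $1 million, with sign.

Government-spending multiplier = 1/(1 − c + m) = 1/(1 − 0.75 + 0.27) = 1/0.52 ≈ 1.923.
ΔY = k × ΔG = (+$421 million) / 0.52 ≈ +$810 million.

+$810 million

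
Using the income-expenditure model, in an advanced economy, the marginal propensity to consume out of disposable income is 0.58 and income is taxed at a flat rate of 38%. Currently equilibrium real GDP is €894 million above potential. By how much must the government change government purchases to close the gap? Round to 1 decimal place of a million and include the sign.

−€572.5 million

Spending multiplier = 1/(1 − c(1−t)) = 1/(1 − 0.58×0.62) = 1/0.6404 ≈ 1.562.
Need ΔY = −€894 million, so ΔG = ΔY/k = (−€894 million) × 0.6404 ≈ −€572.5 million.
The government should cut government purchases by €572.5 million.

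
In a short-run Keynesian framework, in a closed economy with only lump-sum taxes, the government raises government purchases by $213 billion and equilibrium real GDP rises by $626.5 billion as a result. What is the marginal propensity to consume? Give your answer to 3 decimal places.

Implied spending multiplier k = ΔY/ΔG = 626.5/213 ≈ 2.9413.
Since k = 1/(1 − MPC), MPC = 1 − 1/k = 1 − ΔG/ΔY = 1 − 213/626.5 ≈ 0.660.

0.660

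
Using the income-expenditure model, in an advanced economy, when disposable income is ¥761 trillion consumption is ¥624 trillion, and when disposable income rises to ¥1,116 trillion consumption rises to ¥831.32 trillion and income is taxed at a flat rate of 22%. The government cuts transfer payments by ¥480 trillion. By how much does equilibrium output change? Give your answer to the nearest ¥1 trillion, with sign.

MPC = ΔC/ΔYd = (831.32 − 624)/(1,116 − 761) = 207.32/355 = 0.584.
The transfer change shifts disposable income by −¥480 trillion, so first-round consumption changes by c·ΔTR = 0.584 × (−¥480 trillion) = −¥280.32 trillion.
Expenditure multiplier = 1/(1 − c(1−t)) = 1/(1 − 0.584×0.78) = 1/0.54448 ≈ 1.837.
The transfer multiplier is c × k ≈ 1.073, so ΔY = k × (c·ΔTR) = (−¥280.32 trillion) / 0.54448 ≈ −¥515 trillion.

−¥515 trillion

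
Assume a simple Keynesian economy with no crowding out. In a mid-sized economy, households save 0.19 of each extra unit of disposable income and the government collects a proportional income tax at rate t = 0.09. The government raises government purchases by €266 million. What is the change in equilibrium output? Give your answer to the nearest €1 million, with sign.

MPC = 1 − MPS = 1 − 0.19 = 0.81.
Government-spending multiplier = 1/(1 − c(1−t)) = 1/(1 − 0.81×0.91) = 1/0.2629 ≈ 3.804.
ΔY = k × ΔG = (+€266 million) / 0.2629 ≈ +€1,012 million.

+€1,012 million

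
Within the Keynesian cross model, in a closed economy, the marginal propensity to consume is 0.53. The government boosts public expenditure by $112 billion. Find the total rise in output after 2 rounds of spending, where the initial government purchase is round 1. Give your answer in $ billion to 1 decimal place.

$171.4 billion

Round 1 adds ΔG = $112 billion; each later round is MPC = 0.53 times the previous.
After 2 rounds: 112 + 59.36 = ΔG·(1 − c^2)/(1 − c) = 112 × (1 − 0.2809)/0.47 ≈ $171.4 billion.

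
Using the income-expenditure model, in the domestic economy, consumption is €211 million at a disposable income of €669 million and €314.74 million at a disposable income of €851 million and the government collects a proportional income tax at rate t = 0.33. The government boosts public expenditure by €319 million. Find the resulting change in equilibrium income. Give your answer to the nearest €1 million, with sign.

+€516 million

MPC = ΔC/ΔYd = (314.74 − 211)/(851 − 669) = 103.74/182 = 0.57.
Government-spending multiplier = 1/(1 − c(1−t)) = 1/(1 − 0.57×0.67) = 1/0.6181 ≈ 1.618.
ΔY = k × ΔG = (+€319 million) / 0.6181 ≈ +€516 million.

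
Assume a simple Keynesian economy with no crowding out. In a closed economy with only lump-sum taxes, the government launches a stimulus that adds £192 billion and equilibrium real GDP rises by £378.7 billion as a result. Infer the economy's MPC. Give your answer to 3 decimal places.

Implied spending multiplier k = ΔY/ΔG = 378.7/192 ≈ 1.9724.
Since k = 1/(1 − MPC), MPC = 1 − 1/k = 1 − ΔG/ΔY = 1 − 192/378.7 ≈ 0.493.

0.493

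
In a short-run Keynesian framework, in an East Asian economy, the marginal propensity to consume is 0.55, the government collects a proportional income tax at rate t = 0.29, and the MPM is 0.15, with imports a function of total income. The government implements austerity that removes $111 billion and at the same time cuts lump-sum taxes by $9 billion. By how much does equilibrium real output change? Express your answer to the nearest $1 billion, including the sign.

−$140 billion

Expenditure multiplier = 1/(1 − c(1−t) + m) = 1/(1 − 0.55×0.71 + 0.15) = 1/0.7595 ≈ 1.317.
ΔG contributes k·ΔG = (−$111 billion) / 0.7595 ≈ −$146.1 billion.
ΔT of −$9 billion changes first-round spending by −c·ΔT = +$4.95 billion, contributing k·(−c·ΔT) = (+$4.95 billion) / 0.7595 ≈ +$6.5 billion.
Net ΔY = k(ΔG − c·ΔT) = (−$106.05 billion) / 0.7595 ≈ −$140 billion.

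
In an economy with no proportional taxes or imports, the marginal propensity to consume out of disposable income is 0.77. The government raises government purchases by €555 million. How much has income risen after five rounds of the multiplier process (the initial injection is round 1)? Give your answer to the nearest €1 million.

Round 1 adds ΔG = €555 million; each later round is MPC = 0.77 times the previous.
After 5 rounds: 555 + 427.35 + 329.0595 + 253.375815 + 195.09937755 = ΔG·(1 − c^5)/(1 − c) = 555 × (1 − 0.2706784157)/0.23 ≈ €1,760 million.

€1,760 million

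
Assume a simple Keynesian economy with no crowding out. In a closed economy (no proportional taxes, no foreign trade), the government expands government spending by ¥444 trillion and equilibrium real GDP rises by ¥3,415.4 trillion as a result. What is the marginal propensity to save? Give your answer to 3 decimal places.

Implied spending multiplier k = ΔY/ΔG = 3,415.4/444 ≈ 7.6923.
Since k = 1/(1 − MPC), MPC = 1 − 1/k = 1 − ΔG/ΔY = 1 − 444/3,415.4 ≈ 0.870.
MPS = 1 − MPC = 0.130.

0.130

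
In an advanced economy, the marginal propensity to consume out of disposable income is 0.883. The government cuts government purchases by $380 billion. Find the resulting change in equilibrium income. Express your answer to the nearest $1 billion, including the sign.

Government-spending multiplier = 1/(1 − MPC) = 1/(1 − 0.883) = 1/0.117 ≈ 8.547.
ΔY = k × ΔG = (−$380 billion) / 0.117 ≈ −$3,248 billion.

−$3,248 billion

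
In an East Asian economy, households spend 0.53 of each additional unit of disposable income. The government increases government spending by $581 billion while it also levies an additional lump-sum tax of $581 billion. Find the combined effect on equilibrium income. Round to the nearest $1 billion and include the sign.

Expenditure multiplier = 1/(1 − MPC) = 1/(1 − 0.53) = 1/0.47 ≈ 2.128.
ΔG contributes k·ΔG = (+$581 billion) / 0.47 ≈ +$1,236.2 billion.
ΔT of +$581 billion changes first-round spending by −c·ΔT = −$307.93 billion, contributing k·(−c·ΔT) = (−$307.93 billion) / 0.47 ≈ −$655.2 billion.
With ΔG = ΔT and no other leakages, the balanced-budget multiplier is 1, so ΔY = ΔG = +$581 billion.

+$581 billion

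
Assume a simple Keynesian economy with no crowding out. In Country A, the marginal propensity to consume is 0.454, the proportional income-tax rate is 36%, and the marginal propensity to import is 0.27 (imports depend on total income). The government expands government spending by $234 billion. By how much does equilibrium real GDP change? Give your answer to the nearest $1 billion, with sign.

+$239 billion

Spending multiplier = 1/(1 − c(1−t) + m) = 1/(1 − 0.454×0.64 + 0.27) = 1/0.97944 ≈ 1.021.
ΔY = k × ΔG = (+$234 billion) / 0.97944 ≈ +$239 billion.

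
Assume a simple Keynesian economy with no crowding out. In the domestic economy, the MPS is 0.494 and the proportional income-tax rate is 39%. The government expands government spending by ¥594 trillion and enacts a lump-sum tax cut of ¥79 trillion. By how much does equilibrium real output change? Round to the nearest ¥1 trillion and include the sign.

MPC = 1 − MPS = 1 − 0.494 = 0.506.
Expenditure multiplier = 1/(1 − c(1−t)) = 1/(1 − 0.506×0.61) = 1/0.69134 ≈ 1.446.
ΔG contributes k·ΔG = (+¥594 trillion) / 0.69134 ≈ +¥859.2 trillion.
ΔT of −¥79 trillion changes first-round spending by −c·ΔT = +¥39.974 trillion, contributing k·(−c·ΔT) = (+¥39.974 trillion) / 0.69134 ≈ +¥57.8 trillion.
Net ΔY = k(ΔG − c·ΔT) = (+¥633.974 trillion) / 0.69134 ≈ +¥917 trillion.

+¥917 trillion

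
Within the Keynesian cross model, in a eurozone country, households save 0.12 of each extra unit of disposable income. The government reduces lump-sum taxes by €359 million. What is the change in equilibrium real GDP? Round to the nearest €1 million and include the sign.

MPC = 1 − MPS = 1 − 0.12 = 0.88.
A lump-sum tax change of −€359 million shifts disposable income by +€359 million; first-round consumption changes by −c × ΔT = −0.88 × (−€359 million) = +€315.92 million.
Expenditure multiplier = 1/(1 − MPC) = 1/(1 − 0.88) = 1/0.12 ≈ 8.333.
The tax multiplier is −c × k ≈ −7.333, so ΔY = k × (−c·ΔT) = (+€315.92 million) / 0.12 ≈ +€2,633 million.

+€2,633 million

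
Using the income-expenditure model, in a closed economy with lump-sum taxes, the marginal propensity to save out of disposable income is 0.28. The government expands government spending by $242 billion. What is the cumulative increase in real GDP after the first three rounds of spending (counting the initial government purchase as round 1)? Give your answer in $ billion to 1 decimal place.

MPC = 1 − MPS = 1 − 0.28 = 0.72.
Round 1 adds ΔG = $242 billion; each later round is MPC = 0.72 times the previous.
After 3 rounds: 242 + 174.24 + 125.4528 = ΔG·(1 − c^3)/(1 − c) = 242 × (1 − 0.373248)/0.28 ≈ $541.7 billion.

$541.7 billion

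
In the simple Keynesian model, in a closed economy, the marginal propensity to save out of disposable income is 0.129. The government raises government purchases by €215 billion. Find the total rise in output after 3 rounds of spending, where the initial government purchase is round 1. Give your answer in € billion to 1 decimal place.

€565.4 billion

MPC = 1 − MPS = 1 − 0.129 = 0.871.
Round 1 adds ΔG = €215 billion; each later round is MPC = 0.871 times the previous.
After 3 rounds: 215 + 187.265 + 163.107815 = ΔG·(1 − c^3)/(1 − c) = 215 × (1 − 0.660776311)/0.129 ≈ €565.4 billion.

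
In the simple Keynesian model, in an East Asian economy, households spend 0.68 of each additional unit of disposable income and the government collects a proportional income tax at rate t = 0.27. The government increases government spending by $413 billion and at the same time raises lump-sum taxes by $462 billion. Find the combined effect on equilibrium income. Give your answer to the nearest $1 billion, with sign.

+$196 billion

Expenditure multiplier = 1/(1 − c(1−t)) = 1/(1 − 0.68×0.73) = 1/0.5036 ≈ 1.986.
ΔG contributes k·ΔG = (+$413 billion) / 0.5036 ≈ +$820.1 billion.
ΔT of +$462 billion changes first-round spending by −c·ΔT = −$314.16 billion, contributing k·(−c·ΔT) = (−$314.16 billion) / 0.5036 ≈ −$623.8 billion.
Net ΔY = k(ΔG − c·ΔT) = (+$98.84 billion) / 0.5036 ≈ +$196 billion.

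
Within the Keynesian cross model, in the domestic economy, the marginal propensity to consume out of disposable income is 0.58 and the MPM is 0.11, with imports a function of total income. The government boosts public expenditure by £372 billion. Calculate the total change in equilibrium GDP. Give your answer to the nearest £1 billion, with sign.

Government-spending multiplier = 1/(1 − c + m) = 1/(1 − 0.58 + 0.11) = 1/0.53 ≈ 1.887.
ΔY = k × ΔG = (+£372 billion) / 0.53 ≈ +£702 billion.

+£702 billion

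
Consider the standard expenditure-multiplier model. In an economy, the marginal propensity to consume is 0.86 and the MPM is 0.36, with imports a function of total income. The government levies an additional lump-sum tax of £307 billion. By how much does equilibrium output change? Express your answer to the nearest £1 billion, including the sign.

A lump-sum tax change of +£307 billion shifts disposable income by −£307 billion; first-round consumption changes by −c × ΔT = −0.86 × (+£307 billion) = −£264.02 billion.
Expenditure multiplier = 1/(1 − c + m) = 1/(1 − 0.86 + 0.36) = 1/0.5 = 2.
The tax multiplier is −c × k = −1.72, so ΔY = k × (−c·ΔT) = (−£264.02 billion) / 0.5 ≈ −£528 billion.

−£528 billion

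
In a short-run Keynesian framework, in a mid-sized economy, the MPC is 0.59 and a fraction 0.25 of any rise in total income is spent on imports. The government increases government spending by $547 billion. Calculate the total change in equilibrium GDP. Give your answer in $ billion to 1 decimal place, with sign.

Expenditure multiplier = 1/(1 − c + m) = 1/(1 − 0.59 + 0.25) = 1/0.66 ≈ 1.515.
ΔY = k × ΔG = (+$547 billion) / 0.66 ≈ +$828.8 billion.

+$828.8 billion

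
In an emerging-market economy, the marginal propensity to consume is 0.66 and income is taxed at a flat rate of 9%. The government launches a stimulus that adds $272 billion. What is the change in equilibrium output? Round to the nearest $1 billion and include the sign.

+$681 billion

Spending multiplier = 1/(1 − c(1−t)) = 1/(1 − 0.66×0.91) = 1/0.3994 ≈ 2.504.
ΔY = k × ΔG = (+$272 billion) / 0.3994 ≈ +$681 billion.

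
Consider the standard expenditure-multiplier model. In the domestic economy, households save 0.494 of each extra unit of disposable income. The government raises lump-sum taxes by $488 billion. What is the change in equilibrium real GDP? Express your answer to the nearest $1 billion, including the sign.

−$500 billion

MPC = 1 − MPS = 1 − 0.494 = 0.506.
A lump-sum tax change of +$488 billion shifts disposable income by −$488 billion; first-round consumption changes by −c × ΔT = −0.506 × (+$488 billion) = −$246.928 billion.
Expenditure multiplier = 1/(1 − MPC) = 1/(1 − 0.506) = 1/0.494 ≈ 2.024.
The tax multiplier is −c × k ≈ −1.024, so ΔY = k × (−c·ΔT) = (−$246.928 billion) / 0.494 ≈ −$500 billion.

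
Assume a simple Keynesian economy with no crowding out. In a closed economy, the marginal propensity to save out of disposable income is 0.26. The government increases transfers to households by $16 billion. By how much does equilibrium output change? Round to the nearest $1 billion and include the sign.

+$46 billion

MPC = 1 − MPS = 1 − 0.26 = 0.74.
The transfer change shifts disposable income by +$16 billion, so first-round consumption changes by c·ΔTR = 0.74 × (+$16 billion) = +$11.84 billion.
Expenditure multiplier = 1/(1 − MPC) = 1/(1 − 0.74) = 1/0.26 ≈ 3.846.
The transfer multiplier is c × k ≈ 2.846, so ΔY = k × (c·ΔTR) = (+$11.84 billion) / 0.26 ≈ +$46 billion.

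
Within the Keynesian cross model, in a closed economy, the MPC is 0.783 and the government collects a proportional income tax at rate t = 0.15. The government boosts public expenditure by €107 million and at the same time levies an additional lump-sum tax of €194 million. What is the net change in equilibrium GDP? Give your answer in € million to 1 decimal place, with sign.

−€134.3 million

Expenditure multiplier = 1/(1 − c(1−t)) = 1/(1 − 0.783×0.85) = 1/0.33445 ≈ 2.99.
ΔG contributes k·ΔG = (+€107 million) / 0.33445 ≈ +€319.9 million.
ΔT of +€194 million changes first-round spending by −c·ΔT = −€151.902 million, contributing k·(−c·ΔT) = (−€151.902 million) / 0.33445 ≈ −€454.2 million.
Net ΔY = k(ΔG − c·ΔT) = (−€44.902 million) / 0.33445 ≈ −€134.3 million.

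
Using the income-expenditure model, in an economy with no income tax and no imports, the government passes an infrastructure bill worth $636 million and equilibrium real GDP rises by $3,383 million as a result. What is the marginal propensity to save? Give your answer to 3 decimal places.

0.188

Implied spending multiplier k = ΔY/ΔG = 3,383/636 ≈ 5.3192.
Since k = 1/(1 − MPC), MPC = 1 − 1/k = 1 − ΔG/ΔY = 1 − 636/3,383 ≈ 0.812.
MPS = 1 − MPC = 0.188.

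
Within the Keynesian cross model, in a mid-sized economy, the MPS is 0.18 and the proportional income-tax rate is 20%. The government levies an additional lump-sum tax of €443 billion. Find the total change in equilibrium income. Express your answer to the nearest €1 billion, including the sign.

MPC = 1 − MPS = 1 − 0.18 = 0.82.
A lump-sum tax change of +€443 billion shifts disposable income by −€443 billion; first-round consumption changes by −c × ΔT = −0.82 × (+€443 billion) = −€363.26 billion.
Expenditure multiplier = 1/(1 − c(1−t)) = 1/(1 − 0.82×0.8) = 1/0.344 ≈ 2.907.
The tax multiplier is −c × k ≈ −2.384, so ΔY = k × (−c·ΔT) = (−€363.26 billion) / 0.344 ≈ −€1,056 billion.

−€1,056 billion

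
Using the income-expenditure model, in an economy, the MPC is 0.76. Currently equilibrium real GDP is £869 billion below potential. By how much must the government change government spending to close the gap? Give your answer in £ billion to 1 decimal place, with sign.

Spending multiplier = 1/(1 − MPC) = 1/(1 − 0.76) = 1/0.24 ≈ 4.167.
Need ΔY = +£869 billion, so ΔG = ΔY/k = (+£869 billion) × 0.24 ≈ +£208.6 billion.
The government should increase government spending by £208.6 billion.

+£208.6 billion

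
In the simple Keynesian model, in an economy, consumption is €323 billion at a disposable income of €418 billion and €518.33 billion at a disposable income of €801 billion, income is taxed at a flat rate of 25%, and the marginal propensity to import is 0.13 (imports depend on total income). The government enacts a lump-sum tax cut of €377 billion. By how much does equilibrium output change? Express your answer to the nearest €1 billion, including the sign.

MPC = ΔC/ΔYd = (518.33 − 323)/(801 − 418) = 195.33/383 = 0.51.
A lump-sum tax change of −€377 billion shifts disposable income by +€377 billion; first-round consumption changes by −c × ΔT = −0.51 × (−€377 billion) = +€192.27 billion.
Expenditure multiplier = 1/(1 − c(1−t) + m) = 1/(1 − 0.51×0.75 + 0.13) = 1/0.7475 ≈ 1.338.
The tax multiplier is −c × k ≈ −0.682, so ΔY = k × (−c·ΔT) = (+€192.27 billion) / 0.7475 ≈ +€257 billion.

+€257 billion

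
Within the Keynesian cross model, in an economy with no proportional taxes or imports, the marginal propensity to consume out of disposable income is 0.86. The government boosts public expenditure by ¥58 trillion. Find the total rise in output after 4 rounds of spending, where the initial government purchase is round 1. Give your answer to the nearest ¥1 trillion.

¥188 trillion

Round 1 adds ΔG = ¥58 trillion; each later round is MPC = 0.86 times the previous.
After 4 rounds: 58 + 49.88 + 42.8968 + 36.891248 = ΔG·(1 − c^4)/(1 − c) = 58 × (1 − 0.54700816)/0.14 ≈ ¥188 trillion.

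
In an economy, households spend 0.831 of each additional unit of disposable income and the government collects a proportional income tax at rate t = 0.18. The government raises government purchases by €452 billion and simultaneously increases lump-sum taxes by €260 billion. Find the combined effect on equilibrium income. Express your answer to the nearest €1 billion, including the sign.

+€741 billion

Expenditure multiplier = 1/(1 − c(1−t)) = 1/(1 − 0.831×0.82) = 1/0.31858 ≈ 3.139.
ΔG contributes k·ΔG = (+€452 billion) / 0.31858 ≈ +€1,418.8 billion.
ΔT of +€260 billion changes first-round spending by −c·ΔT = −€216.06 billion, contributing k·(−c·ΔT) = (−€216.06 billion) / 0.31858 ≈ −€678.2 billion.
Net ΔY = k(ΔG − c·ΔT) = (+€235.94 billion) / 0.31858 ≈ +€741 billion.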